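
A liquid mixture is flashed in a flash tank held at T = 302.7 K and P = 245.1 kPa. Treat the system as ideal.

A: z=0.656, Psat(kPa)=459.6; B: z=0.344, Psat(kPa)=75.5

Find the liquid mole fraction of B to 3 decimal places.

x_B = 0.558

Raoult's law: Kᵢ = Pᵢˢᵃᵗ/P = Pᵢˢᵃᵗ/245.1.
  K_A = 459.6/245.1 = 1.87515, K_B = 75.5/245.1 = 0.30804
Material balance + equilibrium reduce to Σ zᵢ(Kᵢ−1)/(1+ψ(Kᵢ−1)) = 0.
g(0) = ΣzᵢKᵢ − 1 = 0.336 and g(1) = 1 − Σzᵢ/Kᵢ = -0.467, so a root lies in (0, 1).
Binary case is linear: z₁(K₁−1)(1+ψ(K₂−1)) + z₂(K₂−1)(1+ψ(K₁−1)) = 0
⇒ ψ = [z₁(K₁−1)+z₂(K₂−1)] / [−(K₁−1)(K₂−1)] = 0.3361/0.6056 = 0.555
Compositions from xᵢ = zᵢ/(1+ψ(Kᵢ−1)), yᵢ = Kᵢxᵢ:
  A: x = 0.442, y = 0.828
  B: x = 0.558, y = 0.172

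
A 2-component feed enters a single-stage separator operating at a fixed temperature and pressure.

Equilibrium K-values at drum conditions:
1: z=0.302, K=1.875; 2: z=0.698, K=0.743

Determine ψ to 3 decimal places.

ψ = 0.377

Material balance + equilibrium reduce to Σ zᵢ(Kᵢ−1)/(1+ψ(Kᵢ−1)) = 0.
g(0) = ΣzᵢKᵢ − 1 = 0.085 and g(1) = 1 − Σzᵢ/Kᵢ = -0.101, so a root lies in (0, 1).
Binary case is linear: z₁(K₁−1)(1+ψ(K₂−1)) + z₂(K₂−1)(1+ψ(K₁−1)) = 0
⇒ ψ = [z₁(K₁−1)+z₂(K₂−1)] / [−(K₁−1)(K₂−1)] = 0.0849/0.2249 = 0.377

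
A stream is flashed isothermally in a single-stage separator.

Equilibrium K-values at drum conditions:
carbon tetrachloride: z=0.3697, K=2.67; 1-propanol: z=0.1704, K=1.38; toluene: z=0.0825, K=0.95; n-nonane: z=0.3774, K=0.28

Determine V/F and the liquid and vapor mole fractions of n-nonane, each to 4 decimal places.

Rachford–Rice: g(V/F) = Σ zᵢ(Kᵢ−1)/(1+V/F(Kᵢ−1)) = 0.
Feasibility: ΣzᵢKᵢ = 1.4063, Σzᵢ/Kᵢ = 1.6966 — both > 1, two phases present.
Iterate (Newton) starting at V/F = 0.5:
  V/F = 0.5000: g = -0.03794, g' = -0.8014 → V/F = 0.4527
  V/F = 0.4527: g = -0.00048, g' = -0.7831 → V/F = 0.4521
Converged at V/F = 0.4521.
Compositions from xᵢ = zᵢ/(1+V/F(Kᵢ−1)), yᵢ = Kᵢxᵢ:
  carbon tetrachloride: x = 0.2107, y = 0.5625
  1-propanol: x = 0.1454, y = 0.2007
  toluene: x = 0.0844, y = 0.0802
  n-nonane: x = 0.5595, y = 0.1567

V/F = 0.4521, x_n-nonane = 0.5595, y_n-nonane = 0.1567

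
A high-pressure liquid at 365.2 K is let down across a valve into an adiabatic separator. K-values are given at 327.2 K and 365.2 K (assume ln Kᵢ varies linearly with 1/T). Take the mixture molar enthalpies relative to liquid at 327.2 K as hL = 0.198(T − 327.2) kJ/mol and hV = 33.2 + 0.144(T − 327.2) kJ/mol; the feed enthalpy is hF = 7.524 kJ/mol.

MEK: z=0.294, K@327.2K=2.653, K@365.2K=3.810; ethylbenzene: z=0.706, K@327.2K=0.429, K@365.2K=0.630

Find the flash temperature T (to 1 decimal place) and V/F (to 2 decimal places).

Adiabatic flash: solve Rachford–Rice at each trial T, then check hF = ψ·hV(T) + (1−ψ)·hL(T).
  T = 327.2 K: K = (2.653, 0.429), RR gives ψ = 0.088, H_out = 2.914 kJ/mol
  T = 365.2 K: K = (3.810, 0.630), RR gives ψ = 0.543, H_out = 24.448 kJ/mol
  T = 346.2 K: K = (3.211, 0.525), RR gives ψ = 0.300, H_out = 13.419 kJ/mol
  T = 336.7 K: K = (2.927, 0.476), RR gives ψ = 0.195, H_out = 8.246 kJ/mol
  T = 331.9 K: K = (2.787, 0.452), RR gives ψ = 0.141, H_out = 5.591 kJ/mol
  T = 334.3 K: K = (2.856, 0.464), RR gives ψ = 0.168, H_out = 6.926 kJ/mol
Linear interpolation between T = 334.3 (H_out = 6.926) and T = 336.7 (H_out = 8.246) on hF = 7.524 gives T ≈ 335.4 K, at which ψ = 0.18.

T = 335.4 K, V/F = 0.18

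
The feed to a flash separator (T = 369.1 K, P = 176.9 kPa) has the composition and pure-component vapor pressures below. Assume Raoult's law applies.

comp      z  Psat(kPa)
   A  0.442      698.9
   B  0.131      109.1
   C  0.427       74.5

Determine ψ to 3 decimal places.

ψ = 0.631

Raoult's law: Kᵢ = Pᵢˢᵃᵗ/P = Pᵢˢᵃᵗ/176.9.
  K_A = 698.9/176.9 = 3.95082, K_B = 109.1/176.9 = 0.61673, K_C = 74.5/176.9 = 0.42114
Iterate (Newton) starting at ψ = 0.62:
  ψ = 0.620: g = 0.0096, g' = -0.862 → ψ = 0.631
Converged at ψ = 0.631.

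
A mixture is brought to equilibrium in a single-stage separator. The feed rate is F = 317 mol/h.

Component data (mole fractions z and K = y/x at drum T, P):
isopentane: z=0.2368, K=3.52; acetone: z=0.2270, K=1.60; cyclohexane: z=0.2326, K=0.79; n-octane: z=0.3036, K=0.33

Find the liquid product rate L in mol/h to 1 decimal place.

L = 154.5 mol/h

Material balance + equilibrium reduce to Σ zᵢ(Kᵢ−1)/(1+ψ(Kᵢ−1)) = 0.
Check two-phase: ΣzᵢKᵢ = 1.4807 > 1 and Σzᵢ/Kᵢ = 1.4236 > 1, so g(0) = 0.4807 > 0 and g(1) = -0.4236 < 0.
Newton–Raphson from ψ = 0.43:
  ψ = 0.4300: g = 0.05524, g' = -0.6793 → ψ = 0.5113
  ψ = 0.5113: g = 0.00085, g' = -0.6632 → ψ = 0.5126
Converged at ψ = 0.5126.
Then V = ψ·F = 0.5126·317 = 162.5 mol/h and L = F − V = 154.5 mol/h.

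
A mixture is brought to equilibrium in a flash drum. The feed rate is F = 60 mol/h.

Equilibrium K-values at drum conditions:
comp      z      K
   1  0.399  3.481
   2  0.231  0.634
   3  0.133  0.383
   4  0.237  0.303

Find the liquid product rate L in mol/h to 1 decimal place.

Rachford–Rice: g(V/F) = Σ zᵢ(Kᵢ−1)/(1+V/F(Kᵢ−1)) = 0.
g(0) = ΣzᵢKᵢ − 1 = 0.658 and g(1) = 1 − Σzᵢ/Kᵢ = -0.608, so a root lies in (0, 1).
Newton iteration, V/F⁰ = 0.5:
  V/F = 0.500: g = -0.0339, g' = -0.913 → V/F = 0.463
Converged at V/F = 0.463.
Then V = V/F·F = 0.4631·60 = 27.8 mol/h and L = F − V = 32.2 mol/h.

L = 32.2 mol/h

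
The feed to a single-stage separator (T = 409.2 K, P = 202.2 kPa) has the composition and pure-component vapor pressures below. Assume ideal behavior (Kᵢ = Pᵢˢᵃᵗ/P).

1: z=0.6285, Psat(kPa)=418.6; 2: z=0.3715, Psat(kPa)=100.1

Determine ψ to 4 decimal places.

ψ = 0.8976

Raoult's law: Kᵢ = Pᵢˢᵃᵗ/P = Pᵢˢᵃᵗ/202.2.
  K_1 = 418.6/202.2 = 2.070227, K_2 = 100.1/202.2 = 0.495054
Binary case is linear: z₁(K₁−1)(1+ψ(K₂−1)) + z₂(K₂−1)(1+ψ(K₁−1)) = 0
⇒ ψ = [z₁(K₁−1)+z₂(K₂−1)] / [−(K₁−1)(K₂−1)] = 0.48505/0.54041 = 0.8976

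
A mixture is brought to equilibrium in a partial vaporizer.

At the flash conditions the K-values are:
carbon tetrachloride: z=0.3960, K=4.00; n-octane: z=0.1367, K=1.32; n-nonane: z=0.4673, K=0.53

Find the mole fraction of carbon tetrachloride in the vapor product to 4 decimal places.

y_carbon tetrachloride = 0.4441

Material balance + equilibrium reduce to Σ zᵢ(Kᵢ−1)/(1+β(Kᵢ−1)) = 0.
g(0) = ΣzᵢKᵢ − 1 = 1.0121 and g(1) = 1 − Σzᵢ/Kᵢ = -0.0843, so a root lies in (0, 1).
Newton iteration, β⁰ = 0.31:
  β = 0.3100: g = 0.39825, g' = -1.1098 → β = 0.6688
  β = 0.6688: g = 0.11085, g' = -0.6234 → β = 0.8467
  β = 0.8467: g = 0.00522, g' = -0.5778 → β = 0.8557
Converged at β = 0.8557.
Compositions from xᵢ = zᵢ/(1+β(Kᵢ−1)), yᵢ = Kᵢxᵢ:
  carbon tetrachloride: x = 0.1110, y = 0.4441
  n-octane: x = 0.1073, y = 0.1417
  n-nonane: x = 0.7817, y = 0.4143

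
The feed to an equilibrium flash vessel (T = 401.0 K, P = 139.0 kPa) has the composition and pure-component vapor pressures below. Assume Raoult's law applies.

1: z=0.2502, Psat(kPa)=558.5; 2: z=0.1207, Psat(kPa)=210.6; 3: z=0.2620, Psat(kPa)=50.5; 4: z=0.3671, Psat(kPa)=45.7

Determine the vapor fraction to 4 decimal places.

Raoult's law: Kᵢ = Pᵢˢᵃᵗ/P = Pᵢˢᵃᵗ/139.0.
  K_1 = 558.5/139.0 = 4.017986, K_2 = 210.6/139.0 = 1.515108, K_3 = 50.5/139.0 = 0.363309, K_4 = 45.7/139.0 = 0.328777
Rachford–Rice: g(ψ) = Σ zᵢ(Kᵢ−1)/(1+ψ(Kᵢ−1)) = 0.
Check two-phase: ΣzᵢKᵢ = 1.4041 > 1 and Σzᵢ/Kᵢ = 1.9796 > 1, so g(0) = 0.4041 > 0 and g(1) = -0.9796 < 0.
Iterate (Newton) starting at ψ = 0.69:
  ψ = 0.6900: g = -0.46566, g' = -1.1690 → ψ = 0.2917
  ψ = 0.2917: g = -0.05559, g' = -1.0847 → ψ = 0.2404
  ψ = 0.2404: g = 0.00214, g' = -1.1739 → ψ = 0.2422
Converged at ψ = 0.2422.

ψ = 0.2422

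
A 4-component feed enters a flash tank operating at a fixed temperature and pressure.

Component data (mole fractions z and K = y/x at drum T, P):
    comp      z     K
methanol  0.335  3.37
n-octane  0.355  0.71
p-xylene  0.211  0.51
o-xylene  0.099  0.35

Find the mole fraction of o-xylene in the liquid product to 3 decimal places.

x_o-xylene = 0.149

Rachford–Rice: g(V/F) = Σ zᵢ(Kᵢ−1)/(1+V/F(Kᵢ−1)) = 0.
Feasibility: ΣzᵢKᵢ = 1.523, Σzᵢ/Kᵢ = 1.296 — both > 1, two phases present.
Newton iteration, V/F⁰ = 0.5:
  V/F = 0.500: g = 0.0107, g' = -0.616 → V/F = 0.517
Converged at V/F = 0.517.
Compositions from xᵢ = zᵢ/(1+V/F(Kᵢ−1)), yᵢ = Kᵢxᵢ:
  methanol: x = 0.150, y = 0.507
  n-octane: x = 0.418, y = 0.297
  p-xylene: x = 0.283, y = 0.144
  o-xylene: x = 0.149, y = 0.052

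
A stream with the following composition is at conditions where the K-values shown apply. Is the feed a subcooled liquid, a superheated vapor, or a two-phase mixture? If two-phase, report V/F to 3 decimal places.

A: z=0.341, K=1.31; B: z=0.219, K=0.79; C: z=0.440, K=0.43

subcooled liquid

ΣzᵢKᵢ = 0.809; Σzᵢ/Kᵢ = 1.561.
Since ΣzᵢKᵢ < 1 the mixture is below its bubble point — single liquid phase.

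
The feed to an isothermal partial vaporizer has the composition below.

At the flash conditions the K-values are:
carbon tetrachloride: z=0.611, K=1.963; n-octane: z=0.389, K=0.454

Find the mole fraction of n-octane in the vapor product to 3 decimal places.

Newton–Raphson from ψ = 0.41:
  ψ = 0.410: g = 0.1482, g' = -0.484 → ψ = 0.716
  ψ = 0.716: g = -0.0006, g' = -0.511 → ψ = 0.715
Converged at ψ = 0.715.
Compositions from xᵢ = zᵢ/(1+ψ(Kᵢ−1)), yᵢ = Kᵢxᵢ:
  carbon tetrachloride: x = 0.362, y = 0.710
  n-octane: x = 0.638, y = 0.290

y_n-octane = 0.290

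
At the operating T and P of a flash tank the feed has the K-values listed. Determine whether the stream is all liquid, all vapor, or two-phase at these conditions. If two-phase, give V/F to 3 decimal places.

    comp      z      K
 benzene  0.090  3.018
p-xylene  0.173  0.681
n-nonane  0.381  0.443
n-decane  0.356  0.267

all liquid

ΣzᵢKᵢ = 0.653; Σzᵢ/Kᵢ = 2.477.
Since ΣzᵢKᵢ < 1 the mixture is below its bubble point — single liquid phase.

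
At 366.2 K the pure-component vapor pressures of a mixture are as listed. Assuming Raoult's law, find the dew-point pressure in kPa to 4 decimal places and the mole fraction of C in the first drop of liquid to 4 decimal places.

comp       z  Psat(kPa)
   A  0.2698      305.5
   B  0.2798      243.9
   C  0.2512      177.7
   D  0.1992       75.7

At the dew point ψ → 1, so Σzᵢ/Kᵢ = 1 with Kᵢ = Pᵢˢᵃᵗ/P ⇒ 1/P = Σzᵢ/Pᵢˢᵃᵗ.
1/P = 0.2698/305.5 + 0.2798/243.9 + 0.2512/177.7 + 0.1992/75.7 = 0.0060754 ⇒ P = 164.5984 kPa
xᵢ = zᵢP/Pᵢˢᵃᵗ ⇒ x_C = 0.2512·164.5984/177.7 = 0.2327

Pdew = 164.5984 kPa, x_C = 0.2327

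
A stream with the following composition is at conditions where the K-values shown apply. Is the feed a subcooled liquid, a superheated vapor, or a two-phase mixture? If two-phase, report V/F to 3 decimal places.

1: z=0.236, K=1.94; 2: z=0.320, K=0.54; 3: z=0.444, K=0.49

subcooled liquid

ΣzᵢKᵢ = 0.848; Σzᵢ/Kᵢ = 1.620.
Since ΣzᵢKᵢ < 1 the mixture is below its bubble point — single liquid phase.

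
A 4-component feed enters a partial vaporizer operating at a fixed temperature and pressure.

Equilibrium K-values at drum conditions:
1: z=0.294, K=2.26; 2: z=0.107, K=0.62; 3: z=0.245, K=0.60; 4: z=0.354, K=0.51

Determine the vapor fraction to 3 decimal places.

ψ = 0.104

Rachford–Rice: g(ψ) = Σ zᵢ(Kᵢ−1)/(1+ψ(Kᵢ−1)) = 0.
Check two-phase: ΣzᵢKᵢ = 1.058 > 1 and Σzᵢ/Kᵢ = 1.405 > 1, so g(0) = 0.058 > 0 and g(1) = -0.405 < 0.
Newton–Raphson from ψ = 0.54:
  ψ = 0.540: g = -0.1916, g' = -0.411 → ψ = 0.074
  ψ = 0.074: g = 0.0163, g' = -0.540 → ψ = 0.104
Converged at ψ = 0.104.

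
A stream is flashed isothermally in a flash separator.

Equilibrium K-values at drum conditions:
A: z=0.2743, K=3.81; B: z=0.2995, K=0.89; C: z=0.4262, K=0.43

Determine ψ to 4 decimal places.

ψ = 0.4194

Rachford–Rice: g(ψ) = Σ zᵢ(Kᵢ−1)/(1+ψ(Kᵢ−1)) = 0.
Feasibility: ΣzᵢKᵢ = 1.4949, Σzᵢ/Kᵢ = 1.3997 — both > 1, two phases present.
Iterate (Newton) starting at ψ = 0.5:
  ψ = 0.5000: g = -0.05414, g' = -0.6494 → ψ = 0.4166
  ψ = 0.4166: g = 0.00196, g' = -0.7018 → ψ = 0.4194
Converged at ψ = 0.4194.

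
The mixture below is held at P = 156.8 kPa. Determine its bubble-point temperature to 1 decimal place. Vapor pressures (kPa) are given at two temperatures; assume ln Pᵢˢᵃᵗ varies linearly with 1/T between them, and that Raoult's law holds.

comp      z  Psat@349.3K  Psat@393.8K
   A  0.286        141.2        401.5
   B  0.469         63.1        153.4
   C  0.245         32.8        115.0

T = 378.8 K

Bubble-point temperature: ΣzᵢPᵢˢᵃᵗ(T) = P. Interpolate ln Pᵢˢᵃᵗ = aᵢ + bᵢ/T.
  T = 349.3 K: ΣzᵢPᵢˢᵃᵗ = 78.01 kPa
  T = 393.8 K: ΣzᵢPᵢˢᵃᵗ = 214.95 kPa
  T = 371.6 K: ΣzᵢPᵢˢᵃᵗ = 133.42 kPa
  T = 382.7 K: ΣzᵢPᵢˢᵃᵗ = 170.46 kPa
  T = 377.1 K: ΣzᵢPᵢˢᵃᵗ = 150.90 kPa
  T = 379.9 K: ΣzᵢPᵢˢᵃᵗ = 160.45 kPa
Interpolating between 377.1 K and 379.9 K gives T ≈ 378.8 K.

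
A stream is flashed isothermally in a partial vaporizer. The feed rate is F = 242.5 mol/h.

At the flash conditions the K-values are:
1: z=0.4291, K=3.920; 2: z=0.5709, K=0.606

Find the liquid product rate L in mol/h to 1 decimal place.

Newton–Raphson from β = 0.4:
  β = 0.4000: g = 0.31092, g' = -0.9033 → β = 0.7442
  β = 0.7442: g = 0.07662, g' = -0.5408 → β = 0.8859
  β = 0.8859: g = 0.00378, g' = -0.4935 → β = 0.8936
Converged at β = 0.8936.
Then V = β·F = 0.8936·242.5 = 216.7 mol/h and L = F − V = 25.8 mol/h.

L = 25.8 mol/h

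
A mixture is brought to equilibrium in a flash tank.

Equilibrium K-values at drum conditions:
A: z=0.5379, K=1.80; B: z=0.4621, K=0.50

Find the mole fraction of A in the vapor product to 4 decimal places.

y_A = 0.6923

Binary case is linear: z₁(K₁−1)(1+β(K₂−1)) + z₂(K₂−1)(1+β(K₁−1)) = 0
⇒ β = [z₁(K₁−1)+z₂(K₂−1)] / [−(K₁−1)(K₂−1)] = 0.19927/0.40000 = 0.4982
Compositions from xᵢ = zᵢ/(1+β(Kᵢ−1)), yᵢ = Kᵢxᵢ:
  A: x = 0.3846, y = 0.6923
  B: x = 0.6154, y = 0.3077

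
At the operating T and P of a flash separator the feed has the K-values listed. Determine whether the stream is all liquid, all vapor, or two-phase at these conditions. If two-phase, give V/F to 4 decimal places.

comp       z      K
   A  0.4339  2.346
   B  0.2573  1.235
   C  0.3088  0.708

all vapor

ΣzᵢKᵢ = 1.5543; Σzᵢ/Kᵢ = 0.8295.
Since Σzᵢ/Kᵢ < 1 the mixture is above its dew point — single vapor phase.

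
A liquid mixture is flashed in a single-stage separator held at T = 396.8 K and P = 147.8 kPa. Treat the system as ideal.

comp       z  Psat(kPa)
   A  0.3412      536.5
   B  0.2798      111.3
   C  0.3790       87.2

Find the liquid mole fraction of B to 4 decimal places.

Raoult's law: Kᵢ = Pᵢˢᵃᵗ/P = Pᵢˢᵃᵗ/147.8.
  K_A = 536.5/147.8 = 3.629905, K_B = 111.3/147.8 = 0.753045, K_C = 87.2/147.8 = 0.589986
Material balance + equilibrium reduce to Σ zᵢ(Kᵢ−1)/(1+ψ(Kᵢ−1)) = 0.
Check two-phase: ΣzᵢKᵢ = 1.6728 > 1 and Σzᵢ/Kᵢ = 1.1079 > 1, so g(0) = 0.6728 > 0 and g(1) = -0.1079 < 0.
Iterate (Newton) starting at ψ = 0.53:
  ψ = 0.5300: g = 0.09680, g' = -0.5384 → ψ = 0.7098
  ψ = 0.7098: g = 0.01005, g' = -0.4390 → ψ = 0.7327
  ψ = 0.7327: g = 0.00009, g' = -0.4311 → ψ = 0.7329
Converged at ψ = 0.7329.
Compositions from xᵢ = zᵢ/(1+ψ(Kᵢ−1)), yᵢ = Kᵢxᵢ:
  A: x = 0.1166, y = 0.4231
  B: x = 0.3416, y = 0.2573
  C: x = 0.5418, y = 0.3197

x_B = 0.3416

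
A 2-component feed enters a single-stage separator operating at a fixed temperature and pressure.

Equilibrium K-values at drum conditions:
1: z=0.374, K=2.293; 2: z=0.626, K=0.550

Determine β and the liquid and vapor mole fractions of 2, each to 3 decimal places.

Material balance + equilibrium reduce to Σ zᵢ(Kᵢ−1)/(1+β(Kᵢ−1)) = 0.
g(0) = ΣzᵢKᵢ − 1 = 0.202 and g(1) = 1 − Σzᵢ/Kᵢ = -0.301, so a root lies in (0, 1).
Newton–Raphson from β = 0.65:
  β = 0.650: g = -0.1354, g' = -0.438 → β = 0.341
  β = 0.341: g = 0.0030, g' = -0.478 → β = 0.347
Converged at β = 0.347.
Compositions from xᵢ = zᵢ/(1+β(Kᵢ−1)), yᵢ = Kᵢxᵢ:
  1: x = 0.258, y = 0.592
  2: x = 0.742, y = 0.408

β = 0.347, x_2 = 0.742, y_2 = 0.408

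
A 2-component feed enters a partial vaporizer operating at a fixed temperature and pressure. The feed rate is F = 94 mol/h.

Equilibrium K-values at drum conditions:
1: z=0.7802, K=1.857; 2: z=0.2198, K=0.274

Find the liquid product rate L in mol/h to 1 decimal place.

Material balance + equilibrium reduce to Σ zᵢ(Kᵢ−1)/(1+ψ(Kᵢ−1)) = 0.
g(0) = ΣzᵢKᵢ − 1 = 0.5091 and g(1) = 1 − Σzᵢ/Kᵢ = -0.2223, so a root lies in (0, 1).
Binary case is linear: z₁(K₁−1)(1+ψ(K₂−1)) + z₂(K₂−1)(1+ψ(K₁−1)) = 0
⇒ ψ = [z₁(K₁−1)+z₂(K₂−1)] / [−(K₁−1)(K₂−1)] = 0.50906/0.62218 = 0.8182
Then V = ψ·F = 0.8182·94 = 76.9 mol/h and L = F − V = 17.1 mol/h.

L = 17.1 mol/h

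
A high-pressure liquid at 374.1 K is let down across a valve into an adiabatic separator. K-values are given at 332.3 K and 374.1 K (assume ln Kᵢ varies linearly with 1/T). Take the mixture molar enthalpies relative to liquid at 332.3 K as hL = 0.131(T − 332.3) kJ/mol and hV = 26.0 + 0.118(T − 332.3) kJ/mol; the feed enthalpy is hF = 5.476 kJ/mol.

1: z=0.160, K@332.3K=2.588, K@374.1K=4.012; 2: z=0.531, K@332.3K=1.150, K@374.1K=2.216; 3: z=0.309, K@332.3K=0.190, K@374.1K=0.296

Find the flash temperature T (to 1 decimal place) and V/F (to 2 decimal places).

T = 334.4 K, V/F = 0.20

Adiabatic flash: solve Rachford–Rice at each trial T, then check hF = ψ·hV(T) + (1−ψ)·hL(T).
  T = 332.3 K: K = (2.588, 1.150, 0.190), RR gives ψ = 0.147, H_out = 3.813 kJ/mol
  T = 374.1 K: K = (4.012, 2.216, 0.296), RR gives ψ = 0.773, H_out = 25.163 kJ/mol
  T = 353.2 K: K = (3.264, 1.628, 0.240), RR gives ψ = 0.557, H_out = 17.075 kJ/mol
  T = 342.8 K: K = (2.918, 1.377, 0.215), RR gives ψ = 0.390, H_out = 11.464 kJ/mol
  T = 337.6 K: K = (2.752, 1.261, 0.202), RR gives ψ = 0.280, H_out = 7.948 kJ/mol
  T = 335.0 K: K = (2.671, 1.206, 0.196), RR gives ψ = 0.217, H_out = 5.985 kJ/mol
  T = 333.6 K: K = (2.628, 1.177, 0.193), RR gives ψ = 0.181, H_out = 4.874 kJ/mol
Linear interpolation between T = 333.6 (H_out = 4.874) and T = 335.0 (H_out = 5.985) on hF = 5.476 gives T ≈ 334.4 K, at which ψ = 0.20.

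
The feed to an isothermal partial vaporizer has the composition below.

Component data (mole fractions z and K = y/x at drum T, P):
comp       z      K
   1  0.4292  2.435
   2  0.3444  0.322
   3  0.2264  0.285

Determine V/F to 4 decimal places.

Material balance + equilibrium reduce to Σ zᵢ(Kᵢ−1)/(1+V/F(Kᵢ−1)) = 0.
Check two-phase: ΣzᵢKᵢ = 1.2205 > 1 and Σzᵢ/Kᵢ = 2.0402 > 1, so g(0) = 0.2205 > 0 and g(1) = -1.0402 < 0.
Iterate (Newton) starting at V/F = 0.5:
  V/F = 0.5000: g = -0.24660, g' = -0.9423 → V/F = 0.2383
  V/F = 0.2383: g = -0.01467, g' = -0.8841 → V/F = 0.2217
  V/F = 0.2217: g = 0.00006, g' = -0.8914 → V/F = 0.2218
Converged at V/F = 0.2218.

V/F = 0.2218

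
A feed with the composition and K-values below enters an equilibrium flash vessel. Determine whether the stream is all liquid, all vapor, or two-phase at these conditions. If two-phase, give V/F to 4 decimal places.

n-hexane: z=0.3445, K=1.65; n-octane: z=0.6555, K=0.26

ΣzᵢKᵢ = 0.7389; Σzᵢ/Kᵢ = 2.7299.
Since ΣzᵢKᵢ < 1 the mixture is below its bubble point — single liquid phase.

all liquid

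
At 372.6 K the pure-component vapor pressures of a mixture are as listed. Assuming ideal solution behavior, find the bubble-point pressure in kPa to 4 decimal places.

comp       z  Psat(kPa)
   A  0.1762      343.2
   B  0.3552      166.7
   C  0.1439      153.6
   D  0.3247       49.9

Pbub = 157.9892 kPa

At the bubble point ψ → 0, so ΣzᵢKᵢ = 1 with Kᵢ = Pᵢˢᵃᵗ/P ⇒ P = ΣzᵢPᵢˢᵃᵗ.
P = 0.1762·343.2 + 0.3552·166.7 + 0.1439·153.6 + 0.3247·49.9 = 157.9892 kPa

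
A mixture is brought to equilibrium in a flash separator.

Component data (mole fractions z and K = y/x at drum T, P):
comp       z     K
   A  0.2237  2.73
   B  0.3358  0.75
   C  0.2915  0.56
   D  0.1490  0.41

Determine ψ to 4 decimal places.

ψ = 0.1265

Let ψ = V/F and solve Σ zᵢ(Kᵢ−1)/(1+ψ(Kᵢ−1)) = 0.
Feasibility: ΣzᵢKᵢ = 1.0869, Σzᵢ/Kᵢ = 1.4136 — both > 1, two phases present.
Iterate (Newton) starting at ψ = 0.5:
  ψ = 0.5000: g = -0.17757, g' = -0.4170 → ψ = 0.0742
  ψ = 0.0742: g = 0.03292, g' = -0.6647 → ψ = 0.1237
  ψ = 0.1237: g = 0.00167, g' = -0.6001 → ψ = 0.1265
Converged at ψ = 0.1265.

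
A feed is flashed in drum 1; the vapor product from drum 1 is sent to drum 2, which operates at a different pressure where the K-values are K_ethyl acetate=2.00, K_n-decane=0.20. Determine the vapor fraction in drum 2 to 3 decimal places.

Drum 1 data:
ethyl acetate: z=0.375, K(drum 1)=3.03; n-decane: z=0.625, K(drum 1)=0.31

Drum 1:
Binary case is linear: z₁(K₁−1)(1+ψ₁(K₂−1)) + z₂(K₂−1)(1+ψ₁(K₁−1)) = 0
⇒ ψ₁ = [z₁(K₁−1)+z₂(K₂−1)] / [−(K₁−1)(K₂−1)] = 0.3300/1.4007 = 0.236
Drum-1 compositions:
  ethyl acetate: x = 0.254, y = 0.769
  n-decane: x = 0.746, y = 0.231
Drum-2 feed = drum-1 vapor: z₂ = (0.7686, 0.2314).
Drum 2:
Let ψ₂ = V/F and solve Σ zᵢ(Kᵢ−1)/(1+ψ₂(Kᵢ−1)) = 0.
Check two-phase: ΣzᵢKᵢ = 1.584 > 1 and Σzᵢ/Kᵢ = 1.541 > 1, so g(0) = 0.584 > 0 and g(1) = -0.541 < 0.
Binary case is linear: z₁(K₁−1)(1+ψ₂(K₂−1)) + z₂(K₂−1)(1+ψ₂(K₁−1)) = 0
⇒ ψ₂ = [z₁(K₁−1)+z₂(K₂−1)] / [−(K₁−1)(K₂−1)] = 0.5836/0.8000 = 0.729
  ethyl acetate: x = 0.444, y = 0.889
  n-decane: x = 0.556, y = 0.111

V/F (drum 2) = 0.729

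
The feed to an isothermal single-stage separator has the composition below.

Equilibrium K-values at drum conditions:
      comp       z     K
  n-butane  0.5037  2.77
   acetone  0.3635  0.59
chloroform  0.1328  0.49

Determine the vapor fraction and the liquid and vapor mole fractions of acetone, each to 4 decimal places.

ψ = 0.8652, x_acetone = 0.5633, y_acetone = 0.3324

Let ψ = V/F and solve Σ zᵢ(Kᵢ−1)/(1+ψ(Kᵢ−1)) = 0.
g(0) = ΣzᵢKᵢ − 1 = 0.6748 and g(1) = 1 − Σzᵢ/Kᵢ = -0.0690, so a root lies in (0, 1).
Newton iteration, ψ⁰ = 0.5:
  ψ = 0.5000: g = 0.19459, g' = -0.6030 → ψ = 0.8227
  ψ = 0.8227: g = 0.02140, g' = -0.5032 → ψ = 0.8652
Converged at ψ = 0.8652.
Compositions from xᵢ = zᵢ/(1+ψ(Kᵢ−1)), yᵢ = Kᵢxᵢ:
  n-butane: x = 0.1990, y = 0.5512
  acetone: x = 0.5633, y = 0.3324
  chloroform: x = 0.2377, y = 0.1165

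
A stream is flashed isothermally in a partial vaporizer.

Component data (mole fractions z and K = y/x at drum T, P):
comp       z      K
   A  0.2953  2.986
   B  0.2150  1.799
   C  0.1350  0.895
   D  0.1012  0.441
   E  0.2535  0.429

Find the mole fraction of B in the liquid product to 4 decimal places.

x_B = 0.1371

Iterate (Newton) starting at β = 0.32:
  β = 0.3200: g = 0.23471, g' = -0.6947 → β = 0.6579
  β = 0.6579: g = 0.03033, g' = -0.5707 → β = 0.7110
  β = 0.7110: g = -0.00019, g' = -0.5791 → β = 0.7107
Converged at β = 0.7107.
Compositions from xᵢ = zᵢ/(1+β(Kᵢ−1)), yᵢ = Kᵢxᵢ:
  A: x = 0.1225, y = 0.3657
  B: x = 0.1371, y = 0.2467
  C: x = 0.1459, y = 0.1306
  D: x = 0.1679, y = 0.0740
  E: x = 0.4266, y = 0.1830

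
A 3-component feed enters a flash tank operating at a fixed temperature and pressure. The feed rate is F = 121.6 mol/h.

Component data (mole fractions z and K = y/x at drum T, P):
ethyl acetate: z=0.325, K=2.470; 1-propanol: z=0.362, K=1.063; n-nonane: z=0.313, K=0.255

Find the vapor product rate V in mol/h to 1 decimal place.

V = 46.9 mol/h

Let ψ = V/F and solve Σ zᵢ(Kᵢ−1)/(1+ψ(Kᵢ−1)) = 0.
Feasibility: ΣzᵢKᵢ = 1.267, Σzᵢ/Kᵢ = 1.700 — both > 1, two phases present.
Newton–Raphson from ψ = 0.5:
  ψ = 0.500: g = -0.0741, g' = -0.676 → ψ = 0.390
  ψ = 0.390: g = -0.0030, g' = -0.630 → ψ = 0.386
Converged at ψ = 0.386.
Then V = ψ·F = 0.3856·121.6 = 46.9 mol/h and L = F − V = 74.7 mol/h.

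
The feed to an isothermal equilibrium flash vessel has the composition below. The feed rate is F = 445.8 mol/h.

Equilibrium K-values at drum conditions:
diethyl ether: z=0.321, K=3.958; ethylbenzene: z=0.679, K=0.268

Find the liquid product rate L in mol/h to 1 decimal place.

Rachford–Rice: g(ψ) = Σ zᵢ(Kᵢ−1)/(1+ψ(Kᵢ−1)) = 0.
Feasibility: ΣzᵢKᵢ = 1.452, Σzᵢ/Kᵢ = 2.615 — both > 1, two phases present.
Iterate (Newton) starting at ψ = 0.5:
  ψ = 0.500: g = -0.4009, g' = -1.362 → ψ = 0.206
  ψ = 0.206: g = 0.0052, g' = -1.590 → ψ = 0.209
Converged at ψ = 0.209.
Then V = ψ·F = 0.2090·445.8 = 93.2 mol/h and L = F − V = 352.6 mol/h.

L = 352.6 mol/h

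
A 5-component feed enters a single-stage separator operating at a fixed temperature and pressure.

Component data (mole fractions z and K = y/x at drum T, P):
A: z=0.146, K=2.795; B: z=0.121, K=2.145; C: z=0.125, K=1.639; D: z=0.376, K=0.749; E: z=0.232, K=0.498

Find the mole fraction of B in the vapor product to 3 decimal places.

Material balance + equilibrium reduce to Σ zᵢ(Kᵢ−1)/(1+V/F(Kᵢ−1)) = 0.
g(0) = ΣzᵢKᵢ − 1 = 0.270 and g(1) = 1 − Σzᵢ/Kᵢ = -0.153, so a root lies in (0, 1).
Newton iteration, V/F⁰ = 0.5:
  V/F = 0.500: g = 0.0233, g' = -0.359 → V/F = 0.565
  V/F = 0.565: g = 0.0004, g' = -0.348 → V/F = 0.566
Converged at V/F = 0.566.
Compositions from xᵢ = zᵢ/(1+V/F(Kᵢ−1)), yᵢ = Kᵢxᵢ:
  A: x = 0.072, y = 0.202
  B: x = 0.073, y = 0.157
  C: x = 0.092, y = 0.150
  D: x = 0.438, y = 0.328
  E: x = 0.324, y = 0.161

y_B = 0.157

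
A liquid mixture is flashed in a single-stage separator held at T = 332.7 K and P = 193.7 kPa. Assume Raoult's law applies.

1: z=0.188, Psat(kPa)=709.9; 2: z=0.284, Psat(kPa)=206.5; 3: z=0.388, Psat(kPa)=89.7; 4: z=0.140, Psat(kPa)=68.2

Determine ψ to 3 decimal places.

ψ = 0.210

Raoult's law: Kᵢ = Pᵢˢᵃᵗ/P = Pᵢˢᵃᵗ/193.7.
  K_1 = 709.9/193.7 = 3.66495, K_2 = 206.5/193.7 = 1.06608, K_3 = 89.7/193.7 = 0.46309, K_4 = 68.2/193.7 = 0.35209
Let ψ = V/F and solve Σ zᵢ(Kᵢ−1)/(1+ψ(Kᵢ−1)) = 0.
g(0) = ΣzᵢKᵢ − 1 = 0.221 and g(1) = 1 − Σzᵢ/Kᵢ = -0.553, so a root lies in (0, 1).
Newton–Raphson from ψ = 0.5:
  ψ = 0.500: g = -0.1860, g' = -0.584 → ψ = 0.182
  ψ = 0.182: g = 0.0225, g' = -0.820 → ψ = 0.209
  ψ = 0.209: g = 0.0007, g' = -0.772 → ψ = 0.210
Converged at ψ = 0.210.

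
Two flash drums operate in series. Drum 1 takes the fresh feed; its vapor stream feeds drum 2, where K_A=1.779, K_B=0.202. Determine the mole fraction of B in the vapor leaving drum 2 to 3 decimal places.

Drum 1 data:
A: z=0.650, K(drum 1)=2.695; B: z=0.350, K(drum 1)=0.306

y_B (drum 2) = 0.100

Drum 1:
Material balance + equilibrium reduce to Σ zᵢ(Kᵢ−1)/(1+ψ₁(Kᵢ−1)) = 0.
Feasibility: ΣzᵢKᵢ = 1.859, Σzᵢ/Kᵢ = 1.385 — both > 1, two phases present.
Newton iteration, ψ₁⁰ = 0.5:
  ψ₁ = 0.500: g = 0.2244, g' = -0.942 → ψ₁ = 0.738
  ψ₁ = 0.738: g = -0.0085, g' = -1.077 → ψ₁ = 0.730
Converged at ψ₁ = 0.730.
Drum-1 compositions:
  A: x = 0.290, y = 0.783
  B: x = 0.710, y = 0.217
Drum-2 feed = drum-1 vapor: z₂ = (0.7829, 0.2171).
Drum 2:
Binary case is linear: z₁(K₁−1)(1+ψ₂(K₂−1)) + z₂(K₂−1)(1+ψ₂(K₁−1)) = 0
⇒ ψ₂ = [z₁(K₁−1)+z₂(K₂−1)] / [−(K₁−1)(K₂−1)] = 0.4366/0.6216 = 0.702
  A: x = 0.506, y = 0.900
  B: x = 0.494, y = 0.100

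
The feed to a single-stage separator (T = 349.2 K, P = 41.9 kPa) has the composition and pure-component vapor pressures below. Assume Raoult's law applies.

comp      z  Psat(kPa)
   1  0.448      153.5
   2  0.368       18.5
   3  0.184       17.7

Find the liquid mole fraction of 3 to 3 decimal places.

Raoult's law: Kᵢ = Pᵢˢᵃᵗ/P = Pᵢˢᵃᵗ/41.9.
  K_1 = 153.5/41.9 = 3.66348, K_2 = 18.5/41.9 = 0.44153, K_3 = 17.7/41.9 = 0.42243
Material balance + equilibrium reduce to Σ zᵢ(Kᵢ−1)/(1+ψ(Kᵢ−1)) = 0.
Check two-phase: ΣzᵢKᵢ = 1.881 > 1 and Σzᵢ/Kᵢ = 1.391 > 1, so g(0) = 0.881 > 0 and g(1) = -0.391 < 0.
Newton iteration, ψ⁰ = 0.61:
  ψ = 0.610: g = -0.0212, g' = -0.872 → ψ = 0.586
Converged at ψ = 0.586.
Compositions from xᵢ = zᵢ/(1+ψ(Kᵢ−1)), yᵢ = Kᵢxᵢ:
  1: x = 0.175, y = 0.641
  2: x = 0.547, y = 0.241
  3: x = 0.278, y = 0.117

x_3 = 0.278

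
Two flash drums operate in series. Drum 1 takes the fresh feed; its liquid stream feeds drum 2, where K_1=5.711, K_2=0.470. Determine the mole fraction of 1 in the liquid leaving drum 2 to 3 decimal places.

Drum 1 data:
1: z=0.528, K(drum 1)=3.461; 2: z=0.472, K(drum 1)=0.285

x_1 (drum 2) = 0.101

Drum 1:
Let ψ₁ = V/F and solve Σ zᵢ(Kᵢ−1)/(1+ψ₁(Kᵢ−1)) = 0.
Feasibility: ΣzᵢKᵢ = 1.962, Σzᵢ/Kᵢ = 1.809 — both > 1, two phases present.
Iterate (Newton) starting at ψ₁ = 0.56:
  ψ₁ = 0.560: g = -0.0164, g' = -1.237 → ψ₁ = 0.547
Converged at ψ₁ = 0.547.
Drum-1 compositions:
  1: x = 0.225, y = 0.779
  2: x = 0.775, y = 0.221
Drum-2 feed = drum-1 liquid: z₂ = (0.2251, 0.7749).
Drum 2:
Material balance + equilibrium reduce to Σ zᵢ(Kᵢ−1)/(1+ψ₂(Kᵢ−1)) = 0.
Feasibility: ΣzᵢKᵢ = 1.650, Σzᵢ/Kᵢ = 1.688 — both > 1, two phases present.
Iterate (Newton) starting at ψ₂ = 0.5:
  ψ₂ = 0.500: g = -0.2427, g' = -0.847 → ψ₂ = 0.213
  ψ₂ = 0.213: g = 0.0659, g' = -1.519 → ψ₂ = 0.257
  ψ₂ = 0.257: g = 0.0047, g' = -1.315 → ψ₂ = 0.260
Converged at ψ₂ = 0.260.
  1: x = 0.101, y = 0.578
  2: x = 0.899, y = 0.422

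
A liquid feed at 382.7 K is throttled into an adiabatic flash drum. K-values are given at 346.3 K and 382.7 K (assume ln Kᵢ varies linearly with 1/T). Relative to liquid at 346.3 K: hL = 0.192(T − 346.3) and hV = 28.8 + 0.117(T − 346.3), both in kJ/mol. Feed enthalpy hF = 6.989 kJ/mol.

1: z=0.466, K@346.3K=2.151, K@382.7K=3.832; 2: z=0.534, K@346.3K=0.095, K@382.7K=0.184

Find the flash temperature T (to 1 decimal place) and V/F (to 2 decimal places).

T = 356.2 K, V/F = 0.18

Adiabatic flash: solve Rachford–Rice at each trial T, then check hF = ψ·hV(T) + (1−ψ)·hL(T).
  T = 346.3 K: K = (2.151, 0.095), RR gives ψ = 0.051, H_out = 1.468 kJ/mol
  T = 382.7 K: K = (3.832, 0.184), RR gives ψ = 0.383, H_out = 16.961 kJ/mol
  T = 364.5 K: K = (2.913, 0.134), RR gives ψ = 0.259, H_out = 10.605 kJ/mol
  T = 355.4 K: K = (2.513, 0.114), RR gives ψ = 0.173, H_out = 6.602 kJ/mol
  T = 359.9 K: K = (2.706, 0.124), RR gives ψ = 0.219, H_out = 8.684 kJ/mol
  T = 357.6 K: K = (2.606, 0.118), RR gives ψ = 0.196, H_out = 7.649 kJ/mol
Linear interpolation between T = 355.4 (H_out = 6.602) and T = 357.6 (H_out = 7.649) on hF = 6.989 gives T ≈ 356.2 K, at which ψ = 0.18.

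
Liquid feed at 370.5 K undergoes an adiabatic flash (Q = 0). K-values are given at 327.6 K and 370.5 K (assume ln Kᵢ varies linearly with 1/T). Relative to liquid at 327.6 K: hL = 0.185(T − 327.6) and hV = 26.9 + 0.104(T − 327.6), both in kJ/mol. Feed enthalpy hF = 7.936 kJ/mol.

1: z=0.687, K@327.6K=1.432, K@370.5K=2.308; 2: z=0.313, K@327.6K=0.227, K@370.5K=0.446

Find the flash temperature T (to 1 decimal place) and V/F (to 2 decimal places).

T = 331.1 K, V/F = 0.27

Adiabatic flash: solve Rachford–Rice at each trial T, then check hF = ψ·hV(T) + (1−ψ)·hL(T).
  T = 327.6 K: K = (1.432, 0.227), RR gives ψ = 0.164, H_out = 4.417 kJ/mol
  T = 370.5 K: K = (2.308, 0.446), RR gives ψ = 1.000, H_out = 31.362 kJ/mol
  T = 349.1 K: K = (1.846, 0.325), RR gives ψ = 0.648, H_out = 20.278 kJ/mol
  T = 338.4 K: K = (1.633, 0.273), RR gives ψ = 0.451, H_out = 13.745 kJ/mol
  T = 333.0 K: K = (1.531, 0.250), RR gives ψ = 0.326, H_out = 9.625 kJ/mol
  T = 330.3 K: K = (1.481, 0.238), RR gives ψ = 0.251, H_out = 7.198 kJ/mol
  T = 331.6 K: K = (1.505, 0.244), RR gives ψ = 0.288, H_out = 8.404 kJ/mol
Linear interpolation between T = 330.3 (H_out = 7.198) and T = 331.6 (H_out = 8.404) on hF = 7.936 gives T ≈ 331.1 K, at which ψ = 0.27.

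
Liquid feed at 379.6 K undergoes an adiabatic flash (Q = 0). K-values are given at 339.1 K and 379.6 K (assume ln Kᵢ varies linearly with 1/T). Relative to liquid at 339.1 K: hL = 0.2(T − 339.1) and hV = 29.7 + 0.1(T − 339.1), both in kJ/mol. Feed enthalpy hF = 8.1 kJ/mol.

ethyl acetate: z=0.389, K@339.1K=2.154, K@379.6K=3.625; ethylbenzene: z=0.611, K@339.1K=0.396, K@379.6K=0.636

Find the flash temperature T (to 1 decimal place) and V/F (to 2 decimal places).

Adiabatic flash: solve Rachford–Rice at each trial T, then check hF = ψ·hV(T) + (1−ψ)·hL(T).
  T = 339.1 K: K = (2.154, 0.396), RR gives ψ = 0.115, H_out = 3.403 kJ/mol
  T = 379.6 K: K = (3.625, 0.636), RR gives ψ = 0.836, H_out = 29.541 kJ/mol
  T = 359.4 K: K = (2.837, 0.509), RR gives ψ = 0.460, H_out = 16.776 kJ/mol
  T = 349.2 K: K = (2.480, 0.450), RR gives ψ = 0.295, H_out = 10.481 kJ/mol
  T = 344.1 K: K = (2.312, 0.422), RR gives ψ = 0.208, H_out = 7.069 kJ/mol
  T = 346.6 K: K = (2.394, 0.436), RR gives ψ = 0.251, H_out = 8.775 kJ/mol
  T = 345.4 K: K = (2.354, 0.429), RR gives ψ = 0.231, H_out = 7.965 kJ/mol
Linear interpolation between T = 345.4 (H_out = 7.965) and T = 346.6 (H_out = 8.775) on hF = 8.1 gives T ≈ 345.6 K, at which ψ = 0.23.

T = 345.6 K, V/F = 0.23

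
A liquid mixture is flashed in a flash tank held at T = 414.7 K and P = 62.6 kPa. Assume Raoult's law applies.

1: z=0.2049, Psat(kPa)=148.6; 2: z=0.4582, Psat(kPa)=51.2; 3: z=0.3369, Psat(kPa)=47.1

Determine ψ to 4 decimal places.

ψ = 0.3955

Raoult's law: Kᵢ = Pᵢˢᵃᵗ/P = Pᵢˢᵃᵗ/62.6.
  K_1 = 148.6/62.6 = 2.373802, K_2 = 51.2/62.6 = 0.817891, K_3 = 47.1/62.6 = 0.752396
Rachford–Rice: g(ψ) = Σ zᵢ(Kᵢ−1)/(1+ψ(Kᵢ−1)) = 0.
Feasibility: ΣzᵢKᵢ = 1.1146, Σzᵢ/Kᵢ = 1.0943 — both > 1, two phases present.
Iterate (Newton) starting at ψ = 0.32:
  ψ = 0.3200: g = 0.01633, g' = -0.2281 → ψ = 0.3916
  ψ = 0.3916: g = 0.00080, g' = -0.2064 → ψ = 0.3955
Converged at ψ = 0.3955.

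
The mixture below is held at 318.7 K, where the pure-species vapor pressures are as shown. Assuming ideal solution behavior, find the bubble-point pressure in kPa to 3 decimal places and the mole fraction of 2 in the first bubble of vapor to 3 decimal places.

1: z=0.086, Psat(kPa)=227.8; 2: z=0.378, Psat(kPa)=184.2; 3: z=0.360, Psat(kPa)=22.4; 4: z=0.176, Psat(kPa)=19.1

At the bubble point ψ → 0, so ΣzᵢKᵢ = 1 with Kᵢ = Pᵢˢᵃᵗ/P ⇒ P = ΣzᵢPᵢˢᵃᵗ.
P = 0.086·227.8 + 0.378·184.2 + 0.360·22.4 + 0.176·19.1 = 100.644 kPa
yᵢ = zᵢPᵢˢᵃᵗ/P ⇒ y_2 = 0.378·184.2/100.644 = 0.692

Pbub = 100.644 kPa, y_2 = 0.692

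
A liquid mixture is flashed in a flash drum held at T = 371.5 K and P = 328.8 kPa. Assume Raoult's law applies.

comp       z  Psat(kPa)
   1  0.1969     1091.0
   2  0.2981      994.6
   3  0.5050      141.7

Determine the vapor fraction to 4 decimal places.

Raoult's law: Kᵢ = Pᵢˢᵃᵗ/P = Pᵢˢᵃᵗ/328.8.
  K_1 = 1091.0/328.8 = 3.318127, K_2 = 994.6/328.8 = 3.024939, K_3 = 141.7/328.8 = 0.430961
Let ψ = V/F and solve Σ zᵢ(Kᵢ−1)/(1+ψ(Kᵢ−1)) = 0.
g(0) = ΣzᵢKᵢ − 1 = 0.7727 and g(1) = 1 − Σzᵢ/Kᵢ = -0.3297, so a root lies in (0, 1).
Newton–Raphson from ψ = 0.5:
  ψ = 0.5000: g = 0.10971, g' = -0.8482 → ψ = 0.6293
  ψ = 0.6293: g = 0.00334, g' = -0.8082 → ψ = 0.6335
Converged at ψ = 0.6335.

ψ = 0.6335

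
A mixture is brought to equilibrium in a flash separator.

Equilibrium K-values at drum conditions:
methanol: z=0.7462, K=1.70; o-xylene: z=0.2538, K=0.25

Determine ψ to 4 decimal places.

Newton iteration, ψ⁰ = 0.5:
  ψ = 0.5000: g = 0.08236, g' = -0.5661 → ψ = 0.6455
  ψ = 0.6455: g = -0.00920, g' = -0.7099 → ψ = 0.6325
  ψ = 0.6325: g = -0.00011, g' = -0.6924 → ψ = 0.6324
Converged at ψ = 0.6324.

ψ = 0.6324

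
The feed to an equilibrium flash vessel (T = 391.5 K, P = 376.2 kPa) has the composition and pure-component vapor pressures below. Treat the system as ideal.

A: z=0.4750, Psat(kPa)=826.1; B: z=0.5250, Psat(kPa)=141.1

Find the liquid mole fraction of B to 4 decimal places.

Raoult's law: Kᵢ = Pᵢˢᵃᵗ/P = Pᵢˢᵃᵗ/376.2.
  K_A = 826.1/376.2 = 2.195906, K_B = 141.1/376.2 = 0.375066
Material balance + equilibrium reduce to Σ zᵢ(Kᵢ−1)/(1+ψ(Kᵢ−1)) = 0.
g(0) = ΣzᵢKᵢ − 1 = 0.2400 and g(1) = 1 − Σzᵢ/Kᵢ = -0.6161, so a root lies in (0, 1).
Newton iteration, ψ⁰ = 0.55:
  ψ = 0.5500: g = -0.15725, g' = -0.7232 → ψ = 0.3326
  ψ = 0.3326: g = -0.00775, g' = -0.6745 → ψ = 0.3211
Converged at ψ = 0.3211.
Compositions from xᵢ = zᵢ/(1+ψ(Kᵢ−1)), yᵢ = Kᵢxᵢ:
  A: x = 0.3432, y = 0.7537
  B: x = 0.6568, y = 0.2463

x_B = 0.6568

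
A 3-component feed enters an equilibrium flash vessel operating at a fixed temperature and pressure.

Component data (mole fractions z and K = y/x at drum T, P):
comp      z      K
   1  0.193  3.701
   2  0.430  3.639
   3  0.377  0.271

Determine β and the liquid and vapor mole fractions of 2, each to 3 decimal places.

Material balance + equilibrium reduce to Σ zᵢ(Kᵢ−1)/(1+β(Kᵢ−1)) = 0.
g(0) = ΣzᵢKᵢ − 1 = 1.381 and g(1) = 1 − Σzᵢ/Kᵢ = -0.561, so a root lies in (0, 1).
Iterate (Newton) starting at β = 0.66:
  β = 0.660: g = 0.0715, g' = -1.324 → β = 0.714
  β = 0.714: g = -0.0017, g' = -1.396 → β = 0.713
Converged at β = 0.713.
Compositions from xᵢ = zᵢ/(1+β(Kᵢ−1)), yᵢ = Kᵢxᵢ:
  1: x = 0.066, y = 0.244
  2: x = 0.149, y = 0.543
  3: x = 0.785, y = 0.213

β = 0.713, x_2 = 0.149, y_2 = 0.543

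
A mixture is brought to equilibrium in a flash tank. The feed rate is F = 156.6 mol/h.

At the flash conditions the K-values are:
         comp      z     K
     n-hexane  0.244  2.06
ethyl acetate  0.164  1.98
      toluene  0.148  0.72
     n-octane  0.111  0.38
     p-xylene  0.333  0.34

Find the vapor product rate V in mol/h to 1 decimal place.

V = 23.6 mol/h

Newton iteration, β⁰ = 0.5:
  β = 0.500: g = -0.1990, g' = -0.617 → β = 0.177
  β = 0.177: g = -0.0151, g' = -0.561 → β = 0.150
Converged at β = 0.150.
Then V = β·F = 0.1504·156.6 = 23.6 mol/h and L = F − V = 133.0 mol/h.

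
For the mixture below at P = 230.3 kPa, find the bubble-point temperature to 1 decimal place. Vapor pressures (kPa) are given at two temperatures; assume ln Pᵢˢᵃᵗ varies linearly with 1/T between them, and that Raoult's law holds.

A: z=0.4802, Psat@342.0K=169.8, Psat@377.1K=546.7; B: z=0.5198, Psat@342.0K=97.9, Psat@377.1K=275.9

T = 358.5 K

Bubble-point temperature: ΣzᵢPᵢˢᵃᵗ(T) = P. Interpolate ln Pᵢˢᵃᵗ = aᵢ + bᵢ/T.
  T = 342.0 K: ΣzᵢPᵢˢᵃᵗ = 132.43 kPa
  T = 377.1 K: ΣzᵢPᵢˢᵃᵗ = 405.94 kPa
  T = 359.6 K: ΣzᵢPᵢˢᵃᵗ = 238.54 kPa
  T = 350.8 K: ΣzᵢPᵢˢᵃᵗ = 179.02 kPa
  T = 355.2 K: ΣzᵢPᵢˢᵃᵗ = 207.01 kPa
  T = 357.4 K: ΣzᵢPᵢˢᵃᵗ = 222.31 kPa
Interpolating between 357.4 K and 359.6 K gives T ≈ 358.5 K.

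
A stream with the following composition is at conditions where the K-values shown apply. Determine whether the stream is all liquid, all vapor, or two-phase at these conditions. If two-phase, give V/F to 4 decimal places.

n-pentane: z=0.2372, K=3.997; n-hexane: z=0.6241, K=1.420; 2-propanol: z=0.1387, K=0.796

ΣzᵢKᵢ = 1.9447; Σzᵢ/Kᵢ = 0.6731.
Since Σzᵢ/Kᵢ < 1 the mixture is above its dew point — single vapor phase.

all vapor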